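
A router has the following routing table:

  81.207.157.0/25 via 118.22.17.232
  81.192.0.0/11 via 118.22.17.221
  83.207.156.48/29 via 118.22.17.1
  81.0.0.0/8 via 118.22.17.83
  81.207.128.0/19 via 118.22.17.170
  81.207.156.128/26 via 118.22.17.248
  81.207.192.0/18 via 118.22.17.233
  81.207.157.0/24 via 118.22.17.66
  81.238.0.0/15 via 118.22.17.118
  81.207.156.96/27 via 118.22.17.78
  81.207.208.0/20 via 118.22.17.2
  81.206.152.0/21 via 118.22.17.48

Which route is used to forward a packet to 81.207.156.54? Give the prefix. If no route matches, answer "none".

81.207.128.0/19

Entries matching 81.207.156.54:
  81.0.0.0/8 (81.0.0.0 - 81.255.255.255)
  81.192.0.0/11 (81.192.0.0 - 81.223.255.255)
  81.207.128.0/19 (81.207.128.0 - 81.207.159.255)
Most specific is 81.207.128.0/19.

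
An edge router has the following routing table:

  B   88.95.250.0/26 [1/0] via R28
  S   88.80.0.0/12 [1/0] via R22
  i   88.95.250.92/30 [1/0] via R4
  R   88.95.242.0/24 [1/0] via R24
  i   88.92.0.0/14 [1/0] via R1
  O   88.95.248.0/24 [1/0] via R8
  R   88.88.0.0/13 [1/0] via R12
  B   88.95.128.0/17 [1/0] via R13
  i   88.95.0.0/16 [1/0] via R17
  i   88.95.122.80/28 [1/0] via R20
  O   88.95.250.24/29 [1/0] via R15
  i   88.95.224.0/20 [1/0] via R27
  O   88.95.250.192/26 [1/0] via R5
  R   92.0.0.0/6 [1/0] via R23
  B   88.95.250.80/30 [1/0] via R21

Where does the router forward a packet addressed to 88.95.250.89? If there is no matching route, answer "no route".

R13

Routes whose prefix contains 88.95.250.89:
  88.80.0.0/12 (88.80.0.0 - 88.95.255.255) -> R22
  88.88.0.0/13 (88.88.0.0 - 88.95.255.255) -> R12
  88.92.0.0/14 (88.92.0.0 - 88.95.255.255) -> R1
  88.95.0.0/16 (88.95.0.0 - 88.95.255.255) -> R17
  88.95.128.0/17 (88.95.128.0 - 88.95.255.255) -> R13
More-specific entries that do NOT match:
  88.95.250.92/30 (88.95.250.92 - 88.95.250.95) does not contain 88.95.250.89
  88.95.250.80/30 (88.95.250.80 - 88.95.250.83) does not contain 88.95.250.89
  88.95.250.24/29 (88.95.250.24 - 88.95.250.31) does not contain 88.95.250.89
  88.95.122.80/28 (88.95.122.80 - 88.95.122.95) does not contain 88.95.250.89
  88.95.250.0/26 (88.95.250.0 - 88.95.250.63) does not contain 88.95.250.89
  88.95.250.192/26 (88.95.250.192 - 88.95.250.255) does not contain 88.95.250.89
  88.95.242.0/24 (88.95.242.0 - 88.95.242.255) does not contain 88.95.250.89
  88.95.248.0/24 (88.95.248.0 - 88.95.248.255) does not contain 88.95.250.89
  88.95.224.0/20 (88.95.224.0 - 88.95.239.255) does not contain 88.95.250.89
Longest matching prefix is /17 -> next hop R13.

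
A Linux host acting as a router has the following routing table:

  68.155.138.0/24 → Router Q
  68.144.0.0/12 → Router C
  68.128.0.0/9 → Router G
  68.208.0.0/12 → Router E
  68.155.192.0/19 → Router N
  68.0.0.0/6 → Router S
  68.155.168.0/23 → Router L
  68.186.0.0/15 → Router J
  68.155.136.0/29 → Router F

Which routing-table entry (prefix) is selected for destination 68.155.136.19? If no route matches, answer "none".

Entries matching 68.155.136.19:
  68.0.0.0/6 (68.0.0.0 - 71.255.255.255)
  68.128.0.0/9 (68.128.0.0 - 68.255.255.255)
  68.144.0.0/12 (68.144.0.0 - 68.159.255.255)
Most specific is 68.144.0.0/12.

68.144.0.0/12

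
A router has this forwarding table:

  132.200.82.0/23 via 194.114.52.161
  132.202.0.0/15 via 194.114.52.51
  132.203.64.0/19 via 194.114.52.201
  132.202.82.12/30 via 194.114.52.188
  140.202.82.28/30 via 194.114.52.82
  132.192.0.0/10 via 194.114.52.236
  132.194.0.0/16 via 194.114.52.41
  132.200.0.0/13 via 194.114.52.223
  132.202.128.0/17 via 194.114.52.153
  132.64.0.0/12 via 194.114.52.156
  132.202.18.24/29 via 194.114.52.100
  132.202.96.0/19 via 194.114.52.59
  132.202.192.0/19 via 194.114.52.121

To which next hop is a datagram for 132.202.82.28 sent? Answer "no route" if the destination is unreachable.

Routes whose prefix contains 132.202.82.28:
  132.192.0.0/10 (132.192.0.0 - 132.255.255.255) -> 194.114.52.236
  132.200.0.0/13 (132.200.0.0 - 132.207.255.255) -> 194.114.52.223
  132.202.0.0/15 (132.202.0.0 - 132.203.255.255) -> 194.114.52.51
More-specific entries that do NOT match:
  132.202.82.12/30 (132.202.82.12 - 132.202.82.15) does not contain 132.202.82.28
  140.202.82.28/30 (140.202.82.28 - 140.202.82.31) does not contain 132.202.82.28
  132.202.18.24/29 (132.202.18.24 - 132.202.18.31) does not contain 132.202.82.28
  132.200.82.0/23 (132.200.82.0 - 132.200.83.255) does not contain 132.202.82.28
  132.203.64.0/19 (132.203.64.0 - 132.203.95.255) does not contain 132.202.82.28
  132.202.96.0/19 (132.202.96.0 - 132.202.127.255) does not contain 132.202.82.28
  132.202.192.0/19 (132.202.192.0 - 132.202.223.255) does not contain 132.202.82.28
  132.202.128.0/17 (132.202.128.0 - 132.202.255.255) does not contain 132.202.82.28
  132.194.0.0/16 (132.194.0.0 - 132.194.255.255) does not contain 132.202.82.28
Longest matching prefix is /15 -> next hop 194.114.52.51.

194.114.52.51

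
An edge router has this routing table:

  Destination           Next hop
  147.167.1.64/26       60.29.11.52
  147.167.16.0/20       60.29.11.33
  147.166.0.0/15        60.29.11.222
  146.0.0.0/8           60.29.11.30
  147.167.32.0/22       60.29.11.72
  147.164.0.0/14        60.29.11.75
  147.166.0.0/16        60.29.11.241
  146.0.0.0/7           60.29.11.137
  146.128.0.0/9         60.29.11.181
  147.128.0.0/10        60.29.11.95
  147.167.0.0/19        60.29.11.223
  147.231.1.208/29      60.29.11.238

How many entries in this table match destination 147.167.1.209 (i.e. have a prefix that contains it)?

5

Prefixes containing 147.167.1.209:
  146.0.0.0/7 (146.0.0.0 - 147.255.255.255)
  147.128.0.0/10 (147.128.0.0 - 147.191.255.255)
  147.164.0.0/14 (147.164.0.0 - 147.167.255.255)
  147.166.0.0/15 (147.166.0.0 - 147.167.255.255)
  147.167.0.0/19 (147.167.0.0 - 147.167.31.255)
Total matching entries: 5.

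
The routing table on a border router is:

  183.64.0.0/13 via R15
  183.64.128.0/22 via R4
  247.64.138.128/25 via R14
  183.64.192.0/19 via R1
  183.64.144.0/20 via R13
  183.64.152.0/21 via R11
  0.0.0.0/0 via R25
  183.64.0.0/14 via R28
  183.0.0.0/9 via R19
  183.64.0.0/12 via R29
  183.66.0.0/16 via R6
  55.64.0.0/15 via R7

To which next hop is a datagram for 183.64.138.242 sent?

Routes whose prefix contains 183.64.138.242:
  0.0.0.0/0 (default, matches everything) -> R25
  183.0.0.0/9 (183.0.0.0 - 183.127.255.255) -> R19
  183.64.0.0/12 (183.64.0.0 - 183.79.255.255) -> R29
  183.64.0.0/13 (183.64.0.0 - 183.71.255.255) -> R15
  183.64.0.0/14 (183.64.0.0 - 183.67.255.255) -> R28
More-specific entries that do NOT match:
  247.64.138.128/25 (247.64.138.128 - 247.64.138.255) does not contain 183.64.138.242
  183.64.128.0/22 (183.64.128.0 - 183.64.131.255) does not contain 183.64.138.242
  183.64.152.0/21 (183.64.152.0 - 183.64.159.255) does not contain 183.64.138.242
  183.64.144.0/20 (183.64.144.0 - 183.64.159.255) does not contain 183.64.138.242
  183.64.192.0/19 (183.64.192.0 - 183.64.223.255) does not contain 183.64.138.242
  183.66.0.0/16 (183.66.0.0 - 183.66.255.255) does not contain 183.64.138.242
  55.64.0.0/15 (55.64.0.0 - 55.65.255.255) does not contain 183.64.138.242
Longest matching prefix is /14 -> next hop R28.

R28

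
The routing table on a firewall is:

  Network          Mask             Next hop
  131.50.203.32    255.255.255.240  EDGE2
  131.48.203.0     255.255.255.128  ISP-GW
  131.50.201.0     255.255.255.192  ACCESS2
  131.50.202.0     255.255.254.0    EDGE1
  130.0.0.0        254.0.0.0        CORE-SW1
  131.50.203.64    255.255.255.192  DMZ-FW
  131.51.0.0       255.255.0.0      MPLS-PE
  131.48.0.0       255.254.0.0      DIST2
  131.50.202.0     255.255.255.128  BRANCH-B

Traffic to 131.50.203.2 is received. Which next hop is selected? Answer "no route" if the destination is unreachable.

EDGE1

Routes whose prefix contains 131.50.203.2:
  130.0.0.0/7 (130.0.0.0 - 131.255.255.255) -> CORE-SW1
  131.50.202.0/23 (131.50.202.0 - 131.50.203.255) -> EDGE1
More-specific entries that do NOT match:
  131.50.203.32/28 (131.50.203.32 - 131.50.203.47) does not contain 131.50.203.2
  131.50.201.0/26 (131.50.201.0 - 131.50.201.63) does not contain 131.50.203.2
  131.50.203.64/26 (131.50.203.64 - 131.50.203.127) does not contain 131.50.203.2
  131.48.203.0/25 (131.48.203.0 - 131.48.203.127) does not contain 131.50.203.2
  131.50.202.0/25 (131.50.202.0 - 131.50.202.127) does not contain 131.50.203.2
Longest matching prefix is /23 -> next hop EDGE1.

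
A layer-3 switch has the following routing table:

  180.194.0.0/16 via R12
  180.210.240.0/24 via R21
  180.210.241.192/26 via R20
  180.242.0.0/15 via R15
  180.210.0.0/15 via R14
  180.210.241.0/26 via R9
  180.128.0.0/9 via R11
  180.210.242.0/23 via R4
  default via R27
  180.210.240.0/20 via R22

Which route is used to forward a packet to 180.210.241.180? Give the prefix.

180.210.240.0/20

Entries matching 180.210.241.180:
  0.0.0.0/0 (default, matches everything)
  180.128.0.0/9 (180.128.0.0 - 180.255.255.255)
  180.210.0.0/15 (180.210.0.0 - 180.211.255.255)
  180.210.240.0/20 (180.210.240.0 - 180.210.255.255)
Most specific is 180.210.240.0/20.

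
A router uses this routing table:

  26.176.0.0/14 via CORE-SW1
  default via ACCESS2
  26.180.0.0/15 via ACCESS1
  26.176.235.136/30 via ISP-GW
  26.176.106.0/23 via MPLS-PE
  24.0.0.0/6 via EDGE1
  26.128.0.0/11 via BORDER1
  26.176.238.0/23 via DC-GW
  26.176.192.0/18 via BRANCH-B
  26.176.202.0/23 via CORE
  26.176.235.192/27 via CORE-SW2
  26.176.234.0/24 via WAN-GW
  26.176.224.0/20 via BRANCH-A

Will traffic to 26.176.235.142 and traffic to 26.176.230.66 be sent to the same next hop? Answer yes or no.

yes

26.176.235.142: longest match 26.176.224.0/20 -> BRANCH-A
26.176.230.66: longest match 26.176.224.0/20 -> BRANCH-A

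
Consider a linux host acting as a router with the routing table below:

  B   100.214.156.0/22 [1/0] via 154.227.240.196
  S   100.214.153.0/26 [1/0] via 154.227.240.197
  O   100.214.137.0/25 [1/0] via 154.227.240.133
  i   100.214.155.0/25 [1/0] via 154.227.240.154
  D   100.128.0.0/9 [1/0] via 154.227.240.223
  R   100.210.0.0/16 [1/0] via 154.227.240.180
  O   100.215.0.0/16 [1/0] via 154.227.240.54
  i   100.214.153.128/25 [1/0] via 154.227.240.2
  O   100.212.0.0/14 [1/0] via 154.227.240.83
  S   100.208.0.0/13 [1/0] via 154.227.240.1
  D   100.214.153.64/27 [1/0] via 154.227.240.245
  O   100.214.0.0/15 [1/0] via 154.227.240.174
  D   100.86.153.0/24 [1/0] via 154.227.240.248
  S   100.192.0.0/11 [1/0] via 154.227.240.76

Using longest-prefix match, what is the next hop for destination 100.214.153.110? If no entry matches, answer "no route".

154.227.240.174

Routes whose prefix contains 100.214.153.110:
  100.128.0.0/9 (100.128.0.0 - 100.255.255.255) -> 154.227.240.223
  100.192.0.0/11 (100.192.0.0 - 100.223.255.255) -> 154.227.240.76
  100.208.0.0/13 (100.208.0.0 - 100.215.255.255) -> 154.227.240.1
  100.212.0.0/14 (100.212.0.0 - 100.215.255.255) -> 154.227.240.83
  100.214.0.0/15 (100.214.0.0 - 100.215.255.255) -> 154.227.240.174
More-specific entries that do NOT match:
  100.214.153.64/27 (100.214.153.64 - 100.214.153.95) does not contain 100.214.153.110
  100.214.153.0/26 (100.214.153.0 - 100.214.153.63) does not contain 100.214.153.110
  100.214.137.0/25 (100.214.137.0 - 100.214.137.127) does not contain 100.214.153.110
  100.214.155.0/25 (100.214.155.0 - 100.214.155.127) does not contain 100.214.153.110
  100.214.153.128/25 (100.214.153.128 - 100.214.153.255) does not contain 100.214.153.110
  100.86.153.0/24 (100.86.153.0 - 100.86.153.255) does not contain 100.214.153.110
  100.214.156.0/22 (100.214.156.0 - 100.214.159.255) does not contain 100.214.153.110
  100.210.0.0/16 (100.210.0.0 - 100.210.255.255) does not contain 100.214.153.110
  100.215.0.0/16 (100.215.0.0 - 100.215.255.255) does not contain 100.214.153.110
Longest matching prefix is /15 -> next hop 154.227.240.174.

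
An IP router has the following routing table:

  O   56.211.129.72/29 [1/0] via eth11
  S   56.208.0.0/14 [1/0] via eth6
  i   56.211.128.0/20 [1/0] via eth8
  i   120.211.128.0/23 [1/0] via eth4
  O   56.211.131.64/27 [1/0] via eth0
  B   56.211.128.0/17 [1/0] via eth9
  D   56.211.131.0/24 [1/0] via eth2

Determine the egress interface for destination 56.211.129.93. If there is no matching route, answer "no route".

eth8

Routes whose prefix contains 56.211.129.93:
  56.208.0.0/14 (56.208.0.0 - 56.211.255.255) -> eth6
  56.211.128.0/17 (56.211.128.0 - 56.211.255.255) -> eth9
  56.211.128.0/20 (56.211.128.0 - 56.211.143.255) -> eth8
More-specific entries that do NOT match:
  56.211.129.72/29 (56.211.129.72 - 56.211.129.79) does not contain 56.211.129.93
  56.211.131.64/27 (56.211.131.64 - 56.211.131.95) does not contain 56.211.129.93
  56.211.131.0/24 (56.211.131.0 - 56.211.131.255) does not contain 56.211.129.93
  120.211.128.0/23 (120.211.128.0 - 120.211.129.255) does not contain 56.211.129.93
Longest matching prefix is /20 -> interface eth8.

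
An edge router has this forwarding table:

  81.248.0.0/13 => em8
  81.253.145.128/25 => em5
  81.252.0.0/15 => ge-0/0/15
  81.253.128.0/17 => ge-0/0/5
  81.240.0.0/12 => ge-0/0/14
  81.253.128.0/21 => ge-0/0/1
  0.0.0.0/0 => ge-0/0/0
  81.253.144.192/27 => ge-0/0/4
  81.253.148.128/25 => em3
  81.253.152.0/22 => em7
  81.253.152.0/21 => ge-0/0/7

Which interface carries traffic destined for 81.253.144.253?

ge-0/0/5

Routes whose prefix contains 81.253.144.253:
  0.0.0.0/0 (default, matches everything) -> ge-0/0/0
  81.240.0.0/12 (81.240.0.0 - 81.255.255.255) -> ge-0/0/14
  81.248.0.0/13 (81.248.0.0 - 81.255.255.255) -> em8
  81.252.0.0/15 (81.252.0.0 - 81.253.255.255) -> ge-0/0/15
  81.253.128.0/17 (81.253.128.0 - 81.253.255.255) -> ge-0/0/5
More-specific entries that do NOT match:
  81.253.144.192/27 (81.253.144.192 - 81.253.144.223) does not contain 81.253.144.253
  81.253.145.128/25 (81.253.145.128 - 81.253.145.255) does not contain 81.253.144.253
  81.253.148.128/25 (81.253.148.128 - 81.253.148.255) does not contain 81.253.144.253
  81.253.152.0/22 (81.253.152.0 - 81.253.155.255) does not contain 81.253.144.253
  81.253.128.0/21 (81.253.128.0 - 81.253.135.255) does not contain 81.253.144.253
  81.253.152.0/21 (81.253.152.0 - 81.253.159.255) does not contain 81.253.144.253
Longest matching prefix is /17 -> interface ge-0/0/5.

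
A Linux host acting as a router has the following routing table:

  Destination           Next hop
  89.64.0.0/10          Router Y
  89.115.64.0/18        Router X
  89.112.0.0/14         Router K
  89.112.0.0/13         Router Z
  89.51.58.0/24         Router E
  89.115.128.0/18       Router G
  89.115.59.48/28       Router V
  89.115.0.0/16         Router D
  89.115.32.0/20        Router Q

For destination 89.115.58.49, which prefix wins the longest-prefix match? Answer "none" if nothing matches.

Entries matching 89.115.58.49:
  89.64.0.0/10 (89.64.0.0 - 89.127.255.255)
  89.112.0.0/13 (89.112.0.0 - 89.119.255.255)
  89.112.0.0/14 (89.112.0.0 - 89.115.255.255)
  89.115.0.0/16 (89.115.0.0 - 89.115.255.255)
Most specific is 89.115.0.0/16.

89.115.0.0/16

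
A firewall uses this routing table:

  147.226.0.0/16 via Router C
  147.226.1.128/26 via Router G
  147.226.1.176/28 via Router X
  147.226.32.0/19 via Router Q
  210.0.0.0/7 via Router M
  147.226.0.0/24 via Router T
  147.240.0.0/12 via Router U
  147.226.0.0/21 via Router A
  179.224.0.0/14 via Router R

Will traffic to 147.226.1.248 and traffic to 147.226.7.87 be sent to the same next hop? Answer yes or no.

147.226.1.248: longest match 147.226.0.0/21 -> Router A
147.226.7.87: longest match 147.226.0.0/21 -> Router A

yes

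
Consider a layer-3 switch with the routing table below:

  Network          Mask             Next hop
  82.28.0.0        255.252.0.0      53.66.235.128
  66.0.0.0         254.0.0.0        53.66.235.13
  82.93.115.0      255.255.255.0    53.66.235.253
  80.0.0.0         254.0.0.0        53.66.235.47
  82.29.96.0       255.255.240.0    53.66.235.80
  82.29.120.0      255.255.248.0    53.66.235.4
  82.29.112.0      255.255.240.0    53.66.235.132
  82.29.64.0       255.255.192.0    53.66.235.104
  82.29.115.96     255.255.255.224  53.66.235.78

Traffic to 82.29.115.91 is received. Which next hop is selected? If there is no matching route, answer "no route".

Routes whose prefix contains 82.29.115.91:
  82.28.0.0/14 (82.28.0.0 - 82.31.255.255) -> 53.66.235.128
  82.29.64.0/18 (82.29.64.0 - 82.29.127.255) -> 53.66.235.104
  82.29.112.0/20 (82.29.112.0 - 82.29.127.255) -> 53.66.235.132
More-specific entries that do NOT match:
  82.29.115.96/27 (82.29.115.96 - 82.29.115.127) does not contain 82.29.115.91
  82.93.115.0/24 (82.93.115.0 - 82.93.115.255) does not contain 82.29.115.91
  82.29.120.0/21 (82.29.120.0 - 82.29.127.255) does not contain 82.29.115.91
Longest matching prefix is /20 -> next hop 53.66.235.132.

53.66.235.132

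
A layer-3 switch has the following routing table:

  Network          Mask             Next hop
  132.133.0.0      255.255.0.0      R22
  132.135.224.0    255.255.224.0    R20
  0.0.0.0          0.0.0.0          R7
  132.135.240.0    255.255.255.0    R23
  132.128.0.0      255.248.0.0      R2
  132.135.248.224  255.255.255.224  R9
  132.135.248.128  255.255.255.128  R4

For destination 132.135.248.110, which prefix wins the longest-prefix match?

132.135.224.0/19

Entries matching 132.135.248.110:
  0.0.0.0/0 (default, matches everything)
  132.128.0.0/13 (132.128.0.0 - 132.135.255.255)
  132.135.224.0/19 (132.135.224.0 - 132.135.255.255)
Most specific is 132.135.224.0/19.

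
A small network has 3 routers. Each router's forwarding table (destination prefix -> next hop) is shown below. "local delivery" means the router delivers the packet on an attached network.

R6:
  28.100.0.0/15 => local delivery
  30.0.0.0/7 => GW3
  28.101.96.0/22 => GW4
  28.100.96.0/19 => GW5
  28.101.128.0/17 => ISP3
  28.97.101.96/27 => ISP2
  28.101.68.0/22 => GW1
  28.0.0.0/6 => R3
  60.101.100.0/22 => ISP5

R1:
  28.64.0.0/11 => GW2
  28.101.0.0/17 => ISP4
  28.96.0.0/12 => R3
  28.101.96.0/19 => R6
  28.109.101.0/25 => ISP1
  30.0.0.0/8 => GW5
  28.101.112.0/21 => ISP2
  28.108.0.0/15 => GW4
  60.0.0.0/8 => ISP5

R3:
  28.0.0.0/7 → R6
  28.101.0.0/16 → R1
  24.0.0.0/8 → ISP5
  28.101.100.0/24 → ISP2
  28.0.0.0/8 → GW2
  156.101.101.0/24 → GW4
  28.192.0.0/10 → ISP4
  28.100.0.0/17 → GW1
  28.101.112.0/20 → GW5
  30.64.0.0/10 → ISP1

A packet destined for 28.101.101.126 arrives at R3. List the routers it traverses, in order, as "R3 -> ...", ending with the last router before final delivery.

At R3: longest match for 28.101.101.126 is 28.101.0.0/16 -> R1
At R1: longest match for 28.101.101.126 is 28.101.96.0/19 -> R6
At R6: longest match for 28.101.101.126 is 28.100.0.0/15 -> local delivery

R3 -> R1 -> R6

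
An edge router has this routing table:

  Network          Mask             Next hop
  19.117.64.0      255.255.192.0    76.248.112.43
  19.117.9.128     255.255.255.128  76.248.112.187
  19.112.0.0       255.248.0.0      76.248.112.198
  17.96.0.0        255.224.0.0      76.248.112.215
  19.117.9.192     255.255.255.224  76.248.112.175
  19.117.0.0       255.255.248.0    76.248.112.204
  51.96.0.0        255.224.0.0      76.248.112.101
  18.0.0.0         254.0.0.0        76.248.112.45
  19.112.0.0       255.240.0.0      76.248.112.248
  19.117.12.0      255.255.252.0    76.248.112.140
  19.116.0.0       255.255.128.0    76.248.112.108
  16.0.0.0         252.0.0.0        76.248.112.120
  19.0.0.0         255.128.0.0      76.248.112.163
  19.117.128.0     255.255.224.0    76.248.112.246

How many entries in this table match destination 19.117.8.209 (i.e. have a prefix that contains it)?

5

Prefixes containing 19.117.8.209:
  16.0.0.0/6 (16.0.0.0 - 19.255.255.255)
  18.0.0.0/7 (18.0.0.0 - 19.255.255.255)
  19.0.0.0/9 (19.0.0.0 - 19.127.255.255)
  19.112.0.0/12 (19.112.0.0 - 19.127.255.255)
  19.112.0.0/13 (19.112.0.0 - 19.119.255.255)
Total matching entries: 5.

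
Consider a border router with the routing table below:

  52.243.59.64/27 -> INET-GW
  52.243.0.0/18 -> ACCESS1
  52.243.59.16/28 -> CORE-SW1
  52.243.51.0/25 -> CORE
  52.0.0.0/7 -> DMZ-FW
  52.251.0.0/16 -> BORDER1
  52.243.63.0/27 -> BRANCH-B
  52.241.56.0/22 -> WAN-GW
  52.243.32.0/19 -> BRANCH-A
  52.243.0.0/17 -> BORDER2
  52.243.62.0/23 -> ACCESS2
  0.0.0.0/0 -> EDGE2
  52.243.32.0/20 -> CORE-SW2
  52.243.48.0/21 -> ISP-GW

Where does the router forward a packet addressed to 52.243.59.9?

Routes whose prefix contains 52.243.59.9:
  0.0.0.0/0 (default, matches everything) -> EDGE2
  52.0.0.0/7 (52.0.0.0 - 53.255.255.255) -> DMZ-FW
  52.243.0.0/17 (52.243.0.0 - 52.243.127.255) -> BORDER2
  52.243.0.0/18 (52.243.0.0 - 52.243.63.255) -> ACCESS1
  52.243.32.0/19 (52.243.32.0 - 52.243.63.255) -> BRANCH-A
More-specific entries that do NOT match:
  52.243.59.16/28 (52.243.59.16 - 52.243.59.31) does not contain 52.243.59.9
  52.243.59.64/27 (52.243.59.64 - 52.243.59.95) does not contain 52.243.59.9
  52.243.63.0/27 (52.243.63.0 - 52.243.63.31) does not contain 52.243.59.9
  52.243.51.0/25 (52.243.51.0 - 52.243.51.127) does not contain 52.243.59.9
  52.243.62.0/23 (52.243.62.0 - 52.243.63.255) does not contain 52.243.59.9
  52.241.56.0/22 (52.241.56.0 - 52.241.59.255) does not contain 52.243.59.9
  52.243.48.0/21 (52.243.48.0 - 52.243.55.255) does not contain 52.243.59.9
  52.243.32.0/20 (52.243.32.0 - 52.243.47.255) does not contain 52.243.59.9
Longest matching prefix is /19 -> next hop BRANCH-A.

BRANCH-A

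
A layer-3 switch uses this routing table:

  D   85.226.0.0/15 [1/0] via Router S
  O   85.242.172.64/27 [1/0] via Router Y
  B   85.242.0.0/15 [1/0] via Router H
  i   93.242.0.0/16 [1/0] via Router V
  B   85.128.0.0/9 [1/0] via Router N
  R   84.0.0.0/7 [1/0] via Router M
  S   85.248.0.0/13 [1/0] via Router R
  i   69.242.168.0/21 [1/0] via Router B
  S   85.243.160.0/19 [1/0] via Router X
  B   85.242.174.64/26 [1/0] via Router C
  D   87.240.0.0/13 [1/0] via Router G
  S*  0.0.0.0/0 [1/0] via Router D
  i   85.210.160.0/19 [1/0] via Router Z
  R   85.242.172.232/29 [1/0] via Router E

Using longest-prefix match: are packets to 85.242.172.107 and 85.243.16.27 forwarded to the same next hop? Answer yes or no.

yes

85.242.172.107: longest match 85.242.0.0/15 -> Router H
85.243.16.27: longest match 85.242.0.0/15 -> Router H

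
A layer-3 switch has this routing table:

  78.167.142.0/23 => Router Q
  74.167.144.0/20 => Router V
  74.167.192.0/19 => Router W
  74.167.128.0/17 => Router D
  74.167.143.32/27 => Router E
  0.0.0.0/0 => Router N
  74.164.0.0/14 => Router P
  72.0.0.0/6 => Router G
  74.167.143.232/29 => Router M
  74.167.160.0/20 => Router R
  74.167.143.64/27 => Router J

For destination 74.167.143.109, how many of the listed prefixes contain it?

4

Prefixes containing 74.167.143.109:
  0.0.0.0/0 (default, matches everything)
  72.0.0.0/6 (72.0.0.0 - 75.255.255.255)
  74.164.0.0/14 (74.164.0.0 - 74.167.255.255)
  74.167.128.0/17 (74.167.128.0 - 74.167.255.255)
Total matching entries: 4.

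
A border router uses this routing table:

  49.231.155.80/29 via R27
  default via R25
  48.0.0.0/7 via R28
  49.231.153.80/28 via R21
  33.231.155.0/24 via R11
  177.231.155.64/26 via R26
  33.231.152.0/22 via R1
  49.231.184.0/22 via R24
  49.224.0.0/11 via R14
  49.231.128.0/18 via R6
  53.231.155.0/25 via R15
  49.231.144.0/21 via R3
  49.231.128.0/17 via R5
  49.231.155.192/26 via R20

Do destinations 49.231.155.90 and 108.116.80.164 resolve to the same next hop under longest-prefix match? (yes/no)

49.231.155.90: longest match 49.231.128.0/18 -> R6
108.116.80.164: longest match 0.0.0.0/0 -> R25

no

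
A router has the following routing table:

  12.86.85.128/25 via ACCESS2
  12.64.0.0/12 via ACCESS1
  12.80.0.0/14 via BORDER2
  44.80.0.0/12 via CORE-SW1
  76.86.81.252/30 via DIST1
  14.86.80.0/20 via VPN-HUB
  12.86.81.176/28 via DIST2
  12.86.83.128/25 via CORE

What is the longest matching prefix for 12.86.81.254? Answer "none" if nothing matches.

none

12.86.81.254 is outside every listed prefix and there is no default route.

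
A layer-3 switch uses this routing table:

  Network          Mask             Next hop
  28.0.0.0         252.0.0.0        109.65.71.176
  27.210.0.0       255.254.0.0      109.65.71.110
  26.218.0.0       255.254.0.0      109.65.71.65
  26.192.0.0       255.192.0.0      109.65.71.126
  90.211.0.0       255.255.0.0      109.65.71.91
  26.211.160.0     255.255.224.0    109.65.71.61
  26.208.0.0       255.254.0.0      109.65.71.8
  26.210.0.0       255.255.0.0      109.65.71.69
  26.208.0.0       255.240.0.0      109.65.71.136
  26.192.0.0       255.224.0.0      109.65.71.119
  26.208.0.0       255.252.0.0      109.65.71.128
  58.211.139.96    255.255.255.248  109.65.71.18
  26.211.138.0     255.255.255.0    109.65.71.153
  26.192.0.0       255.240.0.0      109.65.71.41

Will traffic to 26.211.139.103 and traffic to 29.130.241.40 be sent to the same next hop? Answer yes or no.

no

26.211.139.103: longest match 26.208.0.0/14 -> 109.65.71.128
29.130.241.40: longest match 28.0.0.0/6 -> 109.65.71.176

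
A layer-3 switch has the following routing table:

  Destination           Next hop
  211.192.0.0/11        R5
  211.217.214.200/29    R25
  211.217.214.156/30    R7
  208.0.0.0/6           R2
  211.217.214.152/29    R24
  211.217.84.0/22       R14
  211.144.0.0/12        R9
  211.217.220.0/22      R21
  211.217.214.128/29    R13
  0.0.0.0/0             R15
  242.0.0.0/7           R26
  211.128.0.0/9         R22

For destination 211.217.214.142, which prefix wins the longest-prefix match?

211.192.0.0/11

Entries matching 211.217.214.142:
  0.0.0.0/0 (default, matches everything)
  208.0.0.0/6 (208.0.0.0 - 211.255.255.255)
  211.128.0.0/9 (211.128.0.0 - 211.255.255.255)
  211.192.0.0/11 (211.192.0.0 - 211.223.255.255)
Most specific is 211.192.0.0/11.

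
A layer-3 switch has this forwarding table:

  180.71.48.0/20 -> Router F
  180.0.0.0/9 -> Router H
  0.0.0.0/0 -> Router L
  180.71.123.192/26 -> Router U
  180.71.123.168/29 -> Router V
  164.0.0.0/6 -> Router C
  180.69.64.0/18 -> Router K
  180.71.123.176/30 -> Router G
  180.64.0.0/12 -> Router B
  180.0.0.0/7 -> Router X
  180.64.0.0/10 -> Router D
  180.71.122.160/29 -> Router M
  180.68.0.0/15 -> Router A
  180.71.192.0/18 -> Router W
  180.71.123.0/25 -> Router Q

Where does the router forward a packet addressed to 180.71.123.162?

Router B

Routes whose prefix contains 180.71.123.162:
  0.0.0.0/0 (default, matches everything) -> Router L
  180.0.0.0/7 (180.0.0.0 - 181.255.255.255) -> Router X
  180.0.0.0/9 (180.0.0.0 - 180.127.255.255) -> Router H
  180.64.0.0/10 (180.64.0.0 - 180.127.255.255) -> Router D
  180.64.0.0/12 (180.64.0.0 - 180.79.255.255) -> Router B
More-specific entries that do NOT match:
  180.71.123.176/30 (180.71.123.176 - 180.71.123.179) does not contain 180.71.123.162
  180.71.123.168/29 (180.71.123.168 - 180.71.123.175) does not contain 180.71.123.162
  180.71.122.160/29 (180.71.122.160 - 180.71.122.167) does not contain 180.71.123.162
  180.71.123.192/26 (180.71.123.192 - 180.71.123.255) does not contain 180.71.123.162
  180.71.123.0/25 (180.71.123.0 - 180.71.123.127) does not contain 180.71.123.162
  180.71.48.0/20 (180.71.48.0 - 180.71.63.255) does not contain 180.71.123.162
  180.69.64.0/18 (180.69.64.0 - 180.69.127.255) does not contain 180.71.123.162
  180.71.192.0/18 (180.71.192.0 - 180.71.255.255) does not contain 180.71.123.162
  180.68.0.0/15 (180.68.0.0 - 180.69.255.255) does not contain 180.71.123.162
Longest matching prefix is /12 -> next hop Router B.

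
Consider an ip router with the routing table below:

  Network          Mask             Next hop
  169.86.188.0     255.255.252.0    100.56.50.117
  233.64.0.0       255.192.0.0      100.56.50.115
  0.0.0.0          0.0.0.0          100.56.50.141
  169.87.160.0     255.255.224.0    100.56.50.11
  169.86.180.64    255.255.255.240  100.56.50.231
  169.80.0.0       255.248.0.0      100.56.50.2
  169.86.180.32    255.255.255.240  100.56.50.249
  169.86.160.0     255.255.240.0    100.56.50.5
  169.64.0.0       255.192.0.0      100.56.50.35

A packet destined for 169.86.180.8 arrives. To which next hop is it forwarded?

Routes whose prefix contains 169.86.180.8:
  0.0.0.0/0 (default, matches everything) -> 100.56.50.141
  169.64.0.0/10 (169.64.0.0 - 169.127.255.255) -> 100.56.50.35
  169.80.0.0/13 (169.80.0.0 - 169.87.255.255) -> 100.56.50.2
More-specific entries that do NOT match:
  169.86.180.64/28 (169.86.180.64 - 169.86.180.79) does not contain 169.86.180.8
  169.86.180.32/28 (169.86.180.32 - 169.86.180.47) does not contain 169.86.180.8
  169.86.188.0/22 (169.86.188.0 - 169.86.191.255) does not contain 169.86.180.8
  169.86.160.0/20 (169.86.160.0 - 169.86.175.255) does not contain 169.86.180.8
  169.87.160.0/19 (169.87.160.0 - 169.87.191.255) does not contain 169.86.180.8
Longest matching prefix is /13 -> next hop 100.56.50.2.

100.56.50.2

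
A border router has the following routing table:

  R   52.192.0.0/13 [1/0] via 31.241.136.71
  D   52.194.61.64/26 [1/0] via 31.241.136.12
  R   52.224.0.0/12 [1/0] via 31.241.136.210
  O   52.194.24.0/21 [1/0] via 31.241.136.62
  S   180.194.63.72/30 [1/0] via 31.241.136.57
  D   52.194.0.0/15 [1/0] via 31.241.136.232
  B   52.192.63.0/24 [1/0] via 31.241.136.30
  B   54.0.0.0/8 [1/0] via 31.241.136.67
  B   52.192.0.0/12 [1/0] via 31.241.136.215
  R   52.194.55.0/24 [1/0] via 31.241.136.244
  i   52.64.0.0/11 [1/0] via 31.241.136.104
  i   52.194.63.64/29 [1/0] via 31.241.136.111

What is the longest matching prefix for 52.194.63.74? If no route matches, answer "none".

52.194.0.0/15

Entries matching 52.194.63.74:
  52.192.0.0/12 (52.192.0.0 - 52.207.255.255)
  52.192.0.0/13 (52.192.0.0 - 52.199.255.255)
  52.194.0.0/15 (52.194.0.0 - 52.195.255.255)
Most specific is 52.194.0.0/15.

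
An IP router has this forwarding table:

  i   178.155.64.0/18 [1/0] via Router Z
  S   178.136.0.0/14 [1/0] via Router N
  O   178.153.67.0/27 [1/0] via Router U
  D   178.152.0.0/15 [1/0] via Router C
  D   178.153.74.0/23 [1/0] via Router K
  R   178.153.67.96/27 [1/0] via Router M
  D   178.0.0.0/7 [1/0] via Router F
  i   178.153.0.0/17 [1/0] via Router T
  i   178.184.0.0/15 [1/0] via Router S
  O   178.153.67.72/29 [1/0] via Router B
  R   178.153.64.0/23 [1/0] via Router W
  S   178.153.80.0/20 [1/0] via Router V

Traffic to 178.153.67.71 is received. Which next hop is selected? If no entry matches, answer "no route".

Routes whose prefix contains 178.153.67.71:
  178.0.0.0/7 (178.0.0.0 - 179.255.255.255) -> Router F
  178.152.0.0/15 (178.152.0.0 - 178.153.255.255) -> Router C
  178.153.0.0/17 (178.153.0.0 - 178.153.127.255) -> Router T
More-specific entries that do NOT match:
  178.153.67.72/29 (178.153.67.72 - 178.153.67.79) does not contain 178.153.67.71
  178.153.67.0/27 (178.153.67.0 - 178.153.67.31) does not contain 178.153.67.71
  178.153.67.96/27 (178.153.67.96 - 178.153.67.127) does not contain 178.153.67.71
  178.153.74.0/23 (178.153.74.0 - 178.153.75.255) does not contain 178.153.67.71
  178.153.64.0/23 (178.153.64.0 - 178.153.65.255) does not contain 178.153.67.71
  178.153.80.0/20 (178.153.80.0 - 178.153.95.255) does not contain 178.153.67.71
  178.155.64.0/18 (178.155.64.0 - 178.155.127.255) does not contain 178.153.67.71
Longest matching prefix is /17 -> next hop Router T.

Router T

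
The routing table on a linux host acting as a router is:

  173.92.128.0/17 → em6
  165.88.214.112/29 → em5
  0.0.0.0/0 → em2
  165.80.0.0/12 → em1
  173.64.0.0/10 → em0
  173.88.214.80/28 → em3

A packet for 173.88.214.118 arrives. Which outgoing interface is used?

em0

Routes whose prefix contains 173.88.214.118:
  0.0.0.0/0 (default, matches everything) -> em2
  173.64.0.0/10 (173.64.0.0 - 173.127.255.255) -> em0
More-specific entries that do NOT match:
  165.88.214.112/29 (165.88.214.112 - 165.88.214.119) does not contain 173.88.214.118
  173.88.214.80/28 (173.88.214.80 - 173.88.214.95) does not contain 173.88.214.118
  173.92.128.0/17 (173.92.128.0 - 173.92.255.255) does not contain 173.88.214.118
  165.80.0.0/12 (165.80.0.0 - 165.95.255.255) does not contain 173.88.214.118
Longest matching prefix is /10 -> interface em0.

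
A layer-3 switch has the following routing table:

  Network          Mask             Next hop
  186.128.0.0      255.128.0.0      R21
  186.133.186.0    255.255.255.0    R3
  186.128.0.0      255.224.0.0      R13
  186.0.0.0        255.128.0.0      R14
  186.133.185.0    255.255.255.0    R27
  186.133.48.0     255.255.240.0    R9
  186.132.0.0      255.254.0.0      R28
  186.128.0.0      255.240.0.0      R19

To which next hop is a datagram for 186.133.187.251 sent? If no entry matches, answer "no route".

Routes whose prefix contains 186.133.187.251:
  186.128.0.0/9 (186.128.0.0 - 186.255.255.255) -> R21
  186.128.0.0/11 (186.128.0.0 - 186.159.255.255) -> R13
  186.128.0.0/12 (186.128.0.0 - 186.143.255.255) -> R19
  186.132.0.0/15 (186.132.0.0 - 186.133.255.255) -> R28
More-specific entries that do NOT match:
  186.133.186.0/24 (186.133.186.0 - 186.133.186.255) does not contain 186.133.187.251
  186.133.185.0/24 (186.133.185.0 - 186.133.185.255) does not contain 186.133.187.251
  186.133.48.0/20 (186.133.48.0 - 186.133.63.255) does not contain 186.133.187.251
Longest matching prefix is /15 -> next hop R28.

R28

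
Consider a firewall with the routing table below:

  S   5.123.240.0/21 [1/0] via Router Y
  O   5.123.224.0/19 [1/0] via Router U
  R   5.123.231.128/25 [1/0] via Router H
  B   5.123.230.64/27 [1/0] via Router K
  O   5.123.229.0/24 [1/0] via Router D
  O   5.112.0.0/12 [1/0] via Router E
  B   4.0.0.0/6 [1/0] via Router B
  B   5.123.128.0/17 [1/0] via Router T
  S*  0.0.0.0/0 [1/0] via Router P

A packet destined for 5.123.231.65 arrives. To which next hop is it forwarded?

Routes whose prefix contains 5.123.231.65:
  0.0.0.0/0 (default, matches everything) -> Router P
  4.0.0.0/6 (4.0.0.0 - 7.255.255.255) -> Router B
  5.112.0.0/12 (5.112.0.0 - 5.127.255.255) -> Router E
  5.123.128.0/17 (5.123.128.0 - 5.123.255.255) -> Router T
  5.123.224.0/19 (5.123.224.0 - 5.123.255.255) -> Router U
More-specific entries that do NOT match:
  5.123.230.64/27 (5.123.230.64 - 5.123.230.95) does not contain 5.123.231.65
  5.123.231.128/25 (5.123.231.128 - 5.123.231.255) does not contain 5.123.231.65
  5.123.229.0/24 (5.123.229.0 - 5.123.229.255) does not contain 5.123.231.65
  5.123.240.0/21 (5.123.240.0 - 5.123.247.255) does not contain 5.123.231.65
Longest matching prefix is /19 -> next hop Router U.

Router U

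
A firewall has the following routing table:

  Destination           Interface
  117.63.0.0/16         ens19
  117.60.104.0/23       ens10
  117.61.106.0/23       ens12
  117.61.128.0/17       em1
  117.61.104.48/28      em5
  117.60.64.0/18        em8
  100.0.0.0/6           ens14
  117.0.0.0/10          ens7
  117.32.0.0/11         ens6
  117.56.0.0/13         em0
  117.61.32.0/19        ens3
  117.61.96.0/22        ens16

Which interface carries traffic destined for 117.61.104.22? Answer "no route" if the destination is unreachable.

em0

Routes whose prefix contains 117.61.104.22:
  117.0.0.0/10 (117.0.0.0 - 117.63.255.255) -> ens7
  117.32.0.0/11 (117.32.0.0 - 117.63.255.255) -> ens6
  117.56.0.0/13 (117.56.0.0 - 117.63.255.255) -> em0
More-specific entries that do NOT match:
  117.61.104.48/28 (117.61.104.48 - 117.61.104.63) does not contain 117.61.104.22
  117.60.104.0/23 (117.60.104.0 - 117.60.105.255) does not contain 117.61.104.22
  117.61.106.0/23 (117.61.106.0 - 117.61.107.255) does not contain 117.61.104.22
  117.61.96.0/22 (117.61.96.0 - 117.61.99.255) does not contain 117.61.104.22
  117.61.32.0/19 (117.61.32.0 - 117.61.63.255) does not contain 117.61.104.22
  117.60.64.0/18 (117.60.64.0 - 117.60.127.255) does not contain 117.61.104.22
  117.61.128.0/17 (117.61.128.0 - 117.61.255.255) does not contain 117.61.104.22
  117.63.0.0/16 (117.63.0.0 - 117.63.255.255) does not contain 117.61.104.22
Longest matching prefix is /13 -> interface em0.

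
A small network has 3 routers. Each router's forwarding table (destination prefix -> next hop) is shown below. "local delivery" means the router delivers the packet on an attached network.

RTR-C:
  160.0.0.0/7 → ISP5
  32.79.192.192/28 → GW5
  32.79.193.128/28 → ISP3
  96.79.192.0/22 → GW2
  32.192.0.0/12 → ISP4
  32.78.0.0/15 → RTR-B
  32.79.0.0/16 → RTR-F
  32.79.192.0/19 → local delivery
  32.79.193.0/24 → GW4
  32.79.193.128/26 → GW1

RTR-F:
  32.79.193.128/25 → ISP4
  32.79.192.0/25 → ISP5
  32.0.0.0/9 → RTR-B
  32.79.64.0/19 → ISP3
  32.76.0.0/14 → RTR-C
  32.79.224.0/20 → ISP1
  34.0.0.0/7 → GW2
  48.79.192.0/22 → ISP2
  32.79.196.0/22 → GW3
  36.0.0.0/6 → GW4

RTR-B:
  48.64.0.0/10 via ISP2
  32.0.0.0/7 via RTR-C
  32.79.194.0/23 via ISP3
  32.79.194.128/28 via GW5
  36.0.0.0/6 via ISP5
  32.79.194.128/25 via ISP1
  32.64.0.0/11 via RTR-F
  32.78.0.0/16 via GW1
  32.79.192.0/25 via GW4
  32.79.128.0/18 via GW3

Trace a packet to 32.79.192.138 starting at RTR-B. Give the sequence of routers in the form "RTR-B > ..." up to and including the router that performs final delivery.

At RTR-B: longest match for 32.79.192.138 is 32.64.0.0/11 -> RTR-F
At RTR-F: longest match for 32.79.192.138 is 32.76.0.0/14 -> RTR-C
At RTR-C: longest match for 32.79.192.138 is 32.79.192.0/19 -> local delivery

RTR-B > RTR-F > RTR-C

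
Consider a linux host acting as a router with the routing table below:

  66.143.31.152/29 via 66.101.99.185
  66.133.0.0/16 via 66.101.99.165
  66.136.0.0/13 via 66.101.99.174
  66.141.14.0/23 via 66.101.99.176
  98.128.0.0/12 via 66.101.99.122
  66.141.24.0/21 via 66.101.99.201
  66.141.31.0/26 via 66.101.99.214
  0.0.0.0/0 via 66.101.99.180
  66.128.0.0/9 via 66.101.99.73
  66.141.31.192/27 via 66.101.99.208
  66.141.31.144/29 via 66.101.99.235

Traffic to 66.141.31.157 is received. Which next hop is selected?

66.101.99.201

Routes whose prefix contains 66.141.31.157:
  0.0.0.0/0 (default, matches everything) -> 66.101.99.180
  66.128.0.0/9 (66.128.0.0 - 66.255.255.255) -> 66.101.99.73
  66.136.0.0/13 (66.136.0.0 - 66.143.255.255) -> 66.101.99.174
  66.141.24.0/21 (66.141.24.0 - 66.141.31.255) -> 66.101.99.201
More-specific entries that do NOT match:
  66.143.31.152/29 (66.143.31.152 - 66.143.31.159) does not contain 66.141.31.157
  66.141.31.144/29 (66.141.31.144 - 66.141.31.151) does not contain 66.141.31.157
  66.141.31.192/27 (66.141.31.192 - 66.141.31.223) does not contain 66.141.31.157
  66.141.31.0/26 (66.141.31.0 - 66.141.31.63) does not contain 66.141.31.157
  66.141.14.0/23 (66.141.14.0 - 66.141.15.255) does not contain 66.141.31.157
Longest matching prefix is /21 -> next hop 66.101.99.201.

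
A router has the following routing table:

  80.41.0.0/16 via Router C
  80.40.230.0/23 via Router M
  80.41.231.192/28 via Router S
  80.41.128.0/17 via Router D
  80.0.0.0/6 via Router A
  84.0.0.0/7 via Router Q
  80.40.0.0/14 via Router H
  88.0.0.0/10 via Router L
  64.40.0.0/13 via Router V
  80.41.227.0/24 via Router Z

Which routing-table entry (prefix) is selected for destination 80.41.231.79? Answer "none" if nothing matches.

80.41.128.0/17

Entries matching 80.41.231.79:
  80.0.0.0/6 (80.0.0.0 - 83.255.255.255)
  80.40.0.0/14 (80.40.0.0 - 80.43.255.255)
  80.41.0.0/16 (80.41.0.0 - 80.41.255.255)
  80.41.128.0/17 (80.41.128.0 - 80.41.255.255)
Most specific is 80.41.128.0/17.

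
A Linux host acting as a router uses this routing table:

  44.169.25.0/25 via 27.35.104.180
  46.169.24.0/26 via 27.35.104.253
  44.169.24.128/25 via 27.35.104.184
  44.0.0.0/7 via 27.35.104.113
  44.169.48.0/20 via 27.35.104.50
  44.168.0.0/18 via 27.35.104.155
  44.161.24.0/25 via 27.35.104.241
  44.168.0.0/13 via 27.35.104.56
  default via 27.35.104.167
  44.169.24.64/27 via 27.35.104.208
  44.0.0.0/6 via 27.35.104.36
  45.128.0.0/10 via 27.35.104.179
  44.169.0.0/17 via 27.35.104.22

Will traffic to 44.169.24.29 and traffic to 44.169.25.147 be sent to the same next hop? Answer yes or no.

44.169.24.29: longest match 44.169.0.0/17 -> 27.35.104.22
44.169.25.147: longest match 44.169.0.0/17 -> 27.35.104.22

yes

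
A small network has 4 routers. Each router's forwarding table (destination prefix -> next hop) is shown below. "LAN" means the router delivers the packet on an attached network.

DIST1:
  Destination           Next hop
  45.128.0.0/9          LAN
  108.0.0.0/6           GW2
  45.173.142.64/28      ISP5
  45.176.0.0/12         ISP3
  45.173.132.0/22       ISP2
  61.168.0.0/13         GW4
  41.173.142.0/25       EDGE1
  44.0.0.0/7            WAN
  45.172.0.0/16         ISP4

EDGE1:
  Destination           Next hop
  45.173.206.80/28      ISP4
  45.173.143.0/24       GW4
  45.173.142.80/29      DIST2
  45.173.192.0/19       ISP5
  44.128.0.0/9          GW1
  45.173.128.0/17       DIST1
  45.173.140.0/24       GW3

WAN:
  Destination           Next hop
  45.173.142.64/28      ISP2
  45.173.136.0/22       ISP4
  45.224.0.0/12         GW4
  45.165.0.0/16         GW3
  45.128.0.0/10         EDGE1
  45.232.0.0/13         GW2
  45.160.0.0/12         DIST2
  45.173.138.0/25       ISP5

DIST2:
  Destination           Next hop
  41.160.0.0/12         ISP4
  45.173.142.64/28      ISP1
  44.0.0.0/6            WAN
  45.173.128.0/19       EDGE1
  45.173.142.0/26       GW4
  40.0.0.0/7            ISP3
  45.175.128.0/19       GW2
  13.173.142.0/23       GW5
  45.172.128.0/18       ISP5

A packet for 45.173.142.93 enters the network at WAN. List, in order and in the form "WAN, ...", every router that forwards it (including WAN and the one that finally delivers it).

WAN, DIST2, EDGE1, DIST1

At WAN: longest match for 45.173.142.93 is 45.160.0.0/12 -> DIST2
At DIST2: longest match for 45.173.142.93 is 45.173.128.0/19 -> EDGE1
At EDGE1: longest match for 45.173.142.93 is 45.173.128.0/17 -> DIST1
At DIST1: longest match for 45.173.142.93 is 45.128.0.0/9 -> LAN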